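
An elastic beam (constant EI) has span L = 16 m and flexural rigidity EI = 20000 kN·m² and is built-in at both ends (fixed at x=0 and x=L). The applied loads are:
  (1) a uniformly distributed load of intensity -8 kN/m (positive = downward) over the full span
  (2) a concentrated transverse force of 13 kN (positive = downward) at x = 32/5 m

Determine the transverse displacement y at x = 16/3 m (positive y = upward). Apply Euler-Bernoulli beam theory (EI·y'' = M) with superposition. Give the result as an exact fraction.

y(16/3) = 821824/18984375 m

Load 1 — uniform load w=-8 kN/m over full span:
  y_1 = -wx²(L-x)²/(24EI) = -(-8)·(16/3)²·(16-(16/3))²/(24·20000) = 8192/151875 m
Load 2 — point force P=13 kN at a=32/5 m (b=L-a=48/5):
  y_2 = -Pb²x²(3aL-(3a+b)x)/(6L³EI)  [x≤a] = -13·(48/5)²·(16/3)²·(3·(32/5)·16-(3·(32/5)+(48/5))·(16/3))/(6·16³·20000) = -832/78125 m
Superposition: y = Σ y_i = 821824/18984375 m ≈ 0.043289 m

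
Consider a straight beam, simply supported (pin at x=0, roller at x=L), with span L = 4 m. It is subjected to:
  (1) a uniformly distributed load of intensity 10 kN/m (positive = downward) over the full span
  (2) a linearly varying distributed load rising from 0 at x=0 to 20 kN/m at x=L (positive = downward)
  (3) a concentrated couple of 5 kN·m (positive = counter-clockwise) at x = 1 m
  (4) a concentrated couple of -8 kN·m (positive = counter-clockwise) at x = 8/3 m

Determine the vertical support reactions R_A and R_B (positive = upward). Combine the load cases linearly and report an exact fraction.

Load 1 — uniform load w=10 kN/m over full span:
  R_A = wL/2 = 10·4/2 = 20 kN
  R_B = wL/2 = 10·4/2 = 20 kN
Load 2 — triangular load w₀=20 kN/m (0→w₀ over full span):
  R_A = w₀L/6 = 20·4/6 = 40/3 kN
  R_B = w₀L/3 = 20·4/3 = 80/3 kN
Load 3 — applied couple M₀=5 kN·m at a=1 m (b=L-a=3):
  R_A = M₀/L = 5/4 kN
  R_B = -M₀/L = -5/4 kN
Load 4 — applied couple M₀=-8 kN·m at a=8/3 m (b=L-a=4/3):
  R_A = M₀/L = (-8)/4 = -2 kN
  R_B = -M₀/L = -(-8)/4 = 2 kN
Superposition: R_A = 391/12 kN, R_B = 569/12 kN

R_A = 391/12 kN, R_B = 569/12 kN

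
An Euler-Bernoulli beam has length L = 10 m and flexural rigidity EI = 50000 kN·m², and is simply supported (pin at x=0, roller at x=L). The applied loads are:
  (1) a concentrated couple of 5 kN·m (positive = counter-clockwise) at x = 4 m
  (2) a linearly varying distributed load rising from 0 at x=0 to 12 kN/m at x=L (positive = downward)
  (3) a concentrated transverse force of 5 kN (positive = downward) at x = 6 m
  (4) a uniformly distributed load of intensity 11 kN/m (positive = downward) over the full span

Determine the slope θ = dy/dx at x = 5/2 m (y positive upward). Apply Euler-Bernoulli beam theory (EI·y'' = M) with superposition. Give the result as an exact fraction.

Load 1 — applied couple M₀=5 kN·m at a=4 m (b=L-a=6):
  θ_1 = (M₀x²/(2L)+C₁)/EI  [x≤a] with C₁=M₀(3b²-L²)/(6L)=2/3 = (5·(5/2)²/(2·10)+(2/3))/50000 = 107/2400000 rad
Load 2 — triangular load w₀=12 kN/m (0→w₀ over full span):
  θ_2 = -w₀(7L⁴-30L²x²+15x⁴)/(360LEI) = -12·(7·10⁴-30·10²·(5/2)²+15·(5/2)⁴)/(360·10·50000) = -1327/384000 rad
Load 3 — point force P=5 kN at a=6 m (b=L-a=4):
  θ_3 = -Pb(L²-b²-3x²)/(6LEI)  [x≤a] = -5·4·(10²-4²-3·(5/2)²)/(6·10·50000) = -87/200000 rad
Load 4 — uniform load w=11 kN/m over full span:
  θ_4 = -w(L³-6Lx²+4x³)/(24EI) = -11·(10³-6·10·(5/2)²+4·(5/2)³)/(24·50000) = -121/19200 rad
Superposition: θ = Σ θ_i = -97423/9600000 rad ≈ -0.010148 rad

θ(5/2) = -97423/9600000 rad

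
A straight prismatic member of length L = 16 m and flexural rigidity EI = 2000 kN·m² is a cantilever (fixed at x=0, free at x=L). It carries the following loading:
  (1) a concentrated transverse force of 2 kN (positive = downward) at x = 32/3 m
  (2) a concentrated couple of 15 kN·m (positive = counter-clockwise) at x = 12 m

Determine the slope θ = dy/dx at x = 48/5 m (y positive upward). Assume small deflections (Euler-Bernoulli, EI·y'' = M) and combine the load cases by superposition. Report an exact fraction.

θ(48/5) = 49/3125 rad

Load 1 — point force P=2 kN at a=32/3 m (b=L-a=16/3):
  θ_1 = -Px(2a-x)/(2EI)  [x≤a] = -2·(48/5)·(2·(32/3)-(48/5))/(2·2000) = -176/3125 rad
Load 2 — applied couple M₀=15 kN·m at a=12 m (b=L-a=4):
  θ_2 = M₀x/EI  [x≤a] = 15·(48/5)/2000 = 9/125 rad
Superposition: θ = Σ θ_i = 49/3125 rad ≈ 0.015680 rad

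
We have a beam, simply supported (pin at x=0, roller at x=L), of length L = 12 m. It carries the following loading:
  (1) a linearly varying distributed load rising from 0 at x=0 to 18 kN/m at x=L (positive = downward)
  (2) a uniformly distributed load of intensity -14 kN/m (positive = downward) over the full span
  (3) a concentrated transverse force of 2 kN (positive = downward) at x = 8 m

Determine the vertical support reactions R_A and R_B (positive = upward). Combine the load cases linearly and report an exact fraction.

Load 1 — triangular load w₀=18 kN/m (0→w₀ over full span):
  R_A = w₀L/6 = 18·12/6 = 36 kN
  R_B = w₀L/3 = 18·12/3 = 72 kN
Load 2 — uniform load w=-14 kN/m over full span:
  R_A = wL/2 = (-14)·12/2 = -84 kN
  R_B = wL/2 = (-14)·12/2 = -84 kN
Load 3 — point force P=2 kN at a=8 m (b=L-a=4):
  R_A = Pb/L = 2·4/12 = 2/3 kN
  R_B = Pa/L = 2·8/12 = 4/3 kN
Superposition: R_A = -142/3 kN, R_B = -32/3 kN

R_A = -142/3 kN, R_B = -32/3 kN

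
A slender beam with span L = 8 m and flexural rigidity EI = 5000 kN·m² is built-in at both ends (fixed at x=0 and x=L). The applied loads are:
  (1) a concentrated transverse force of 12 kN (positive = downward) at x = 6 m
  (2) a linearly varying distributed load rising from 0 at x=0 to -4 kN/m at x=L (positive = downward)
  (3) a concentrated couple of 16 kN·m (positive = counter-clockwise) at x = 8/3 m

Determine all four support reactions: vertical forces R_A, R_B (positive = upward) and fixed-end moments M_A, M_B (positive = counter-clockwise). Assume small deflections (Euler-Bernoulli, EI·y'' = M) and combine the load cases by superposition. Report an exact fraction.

R_A = -31/120 kN, M_A = -121/30 kN·m, R_B = -449/120 kN, M_B = 139/30 kN·m

Load 1 — point force P=12 kN at a=6 m (b=L-a=2):
  R_A = Pb²(3a+b)/L³ = 12·2²·(3·6+2)/8³ = 15/8 kN
  M_A = Pab²/L² = 12·6·2²/8² = 9/2 kN·m
  R_B = Pa²(a+3b)/L³ = 12·6²·(6+3·2)/8³ = 81/8 kN
  M_B = -Pa²b/L² = -12·6²·2/8² = -27/2 kN·m
Load 2 — triangular load w₀=-4 kN/m (0→w₀ over full span):
  R_A = 3w₀L/20 = 3·(-4)·8/20 = -24/5 kN
  M_A = w₀L²/30 = (-4)·8²/30 = -128/15 kN·m
  R_B = 7w₀L/20 = 7·(-4)·8/20 = -56/5 kN
  M_B = -w₀L²/20 = -(-4)·8²/20 = 64/5 kN·m
Load 3 — applied couple M₀=16 kN·m at a=8/3 m (b=L-a=16/3):
  R_A = 6M₀ab/L³ = 6·16·(8/3)·(16/3)/8³ = 8/3 kN
  M_A = M₀b(2a-b)/L² = 16·(16/3)·(2·(8/3)-(16/3))/8² = 0 kN·m
  R_B = -6M₀ab/L³ = -6·16·(8/3)·(16/3)/8³ = -8/3 kN
  M_B = M₀a(2b-a)/L² = 16·(8/3)·(2·(16/3)-(8/3))/8² = 16/3 kN·m
Superposition: R_A = -31/120 kN, M_A = -121/30 kN·m, R_B = -449/120 kN, M_B = 139/30 kN·m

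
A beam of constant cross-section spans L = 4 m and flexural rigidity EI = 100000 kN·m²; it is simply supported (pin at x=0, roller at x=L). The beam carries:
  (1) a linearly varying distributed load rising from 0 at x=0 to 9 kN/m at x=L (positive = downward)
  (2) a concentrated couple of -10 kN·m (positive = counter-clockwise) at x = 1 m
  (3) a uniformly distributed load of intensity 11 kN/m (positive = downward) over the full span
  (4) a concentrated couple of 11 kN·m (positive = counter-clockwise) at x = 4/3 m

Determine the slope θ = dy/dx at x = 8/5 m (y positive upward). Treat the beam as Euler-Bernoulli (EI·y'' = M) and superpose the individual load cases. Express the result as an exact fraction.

Load 1 — triangular load w₀=9 kN/m (0→w₀ over full span):
  θ_1 = -w₀(7L⁴-30L²x²+15x⁴)/(360LEI) = -9·(7·4⁴-30·4²·(8/5)²+15·(8/5)⁴)/(360·4·100000) = -323/7812500 rad
Load 2 — applied couple M₀=-10 kN·m at a=1 m (b=L-a=3):
  θ_2 = (M₀x²/(2L)-M₀(x-a)+C₁)/EI  [x>a] with C₁=M₀(3b²-L²)/(6L)=-55/12 = ((-10)·(8/5)²/(2·4)-(-10)·((8/5)-1)+(-55/12))/100000 = -107/6000000 rad
Load 3 — uniform load w=11 kN/m over full span:
  θ_3 = -w(L³-6Lx²+4x³)/(24EI) = -11·(4³-6·4·(8/5)²+4·(8/5)³)/(24·100000) = -407/4687500 rad
Load 4 — applied couple M₀=11 kN·m at a=4/3 m (b=L-a=8/3):
  θ_4 = (M₀x²/(2L)-M₀(x-a)+C₁)/EI  [x>a] with C₁=M₀(3b²-L²)/(6L)=22/9 = (11·(8/5)²/(2·4)-11·((8/5)-(4/3))+(22/9))/100000 = 341/11250000 rad
Superposition: θ = Σ θ_i = -260309/2250000000 rad ≈ -0.000116 rad

θ(8/5) = -260309/2250000000 rad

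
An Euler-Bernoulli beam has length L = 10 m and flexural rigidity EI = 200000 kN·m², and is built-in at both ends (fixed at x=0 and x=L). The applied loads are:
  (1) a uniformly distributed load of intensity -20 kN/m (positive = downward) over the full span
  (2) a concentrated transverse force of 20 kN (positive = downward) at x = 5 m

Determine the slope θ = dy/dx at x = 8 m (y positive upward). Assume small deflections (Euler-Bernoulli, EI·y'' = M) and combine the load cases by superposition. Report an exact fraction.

Load 1 — uniform load w=-20 kN/m over full span:
  θ_1 = -wx(L-x)(L-2x)/(12EI) = -(-20)·8·(10-8)·(10-2·8)/(12·200000) = -1/1250 rad
Load 2 — point force P=20 kN at a=5 m (b=L-a=5):
  θ_2 = Pa²(L-x)(2bL-(3b+a)(L-x))/(2L³EI)  [x>a] = 20·5²·(10-8)·(2·5·10-(3·5+5)·(10-8))/(2·10³·200000) = 3/20000 rad
Superposition: θ = Σ θ_i = -13/20000 rad ≈ -0.000650 rad

θ(8) = -13/20000 rad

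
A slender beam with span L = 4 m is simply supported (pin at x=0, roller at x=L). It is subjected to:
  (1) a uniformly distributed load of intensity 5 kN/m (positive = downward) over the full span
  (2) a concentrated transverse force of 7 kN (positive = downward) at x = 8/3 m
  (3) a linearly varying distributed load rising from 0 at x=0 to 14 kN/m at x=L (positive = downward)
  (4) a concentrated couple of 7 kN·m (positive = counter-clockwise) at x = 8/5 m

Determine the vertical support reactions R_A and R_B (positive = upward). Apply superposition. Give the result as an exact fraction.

R_A = 281/12 kN, R_B = 379/12 kN

Load 1 — uniform load w=5 kN/m over full span:
  R_A = wL/2 = 5·4/2 = 10 kN
  R_B = wL/2 = 5·4/2 = 10 kN
Load 2 — point force P=7 kN at a=8/3 m (b=L-a=4/3):
  R_A = Pb/L = 7·(4/3)/4 = 7/3 kN
  R_B = Pa/L = 7·(8/3)/4 = 14/3 kN
Load 3 — triangular load w₀=14 kN/m (0→w₀ over full span):
  R_A = w₀L/6 = 14·4/6 = 28/3 kN
  R_B = w₀L/3 = 14·4/3 = 56/3 kN
Load 4 — applied couple M₀=7 kN·m at a=8/5 m (b=L-a=12/5):
  R_A = M₀/L = 7/4 kN
  R_B = -M₀/L = -7/4 kN
Superposition: R_A = 281/12 kN, R_B = 379/12 kN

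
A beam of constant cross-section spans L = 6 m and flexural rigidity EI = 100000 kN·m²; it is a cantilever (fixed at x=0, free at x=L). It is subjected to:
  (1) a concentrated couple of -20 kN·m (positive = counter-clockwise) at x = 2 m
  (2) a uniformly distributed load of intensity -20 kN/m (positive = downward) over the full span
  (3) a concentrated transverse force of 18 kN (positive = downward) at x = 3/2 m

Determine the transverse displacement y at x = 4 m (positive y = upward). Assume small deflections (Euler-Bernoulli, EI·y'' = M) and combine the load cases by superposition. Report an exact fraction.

Load 1 — applied couple M₀=-20 kN·m at a=2 m (b=L-a=4):
  y_1 = M₀a(2x-a)/(2EI)  [x>a] = (-20)·2·(2·4-2)/(2·100000) = -3/2500 m
Load 2 — uniform load w=-20 kN/m over full span:
  y_2 = -wx²(x²-4Lx+6L²)/(24EI) = -(-20)·4²·(4²-4·6·4+6·6²)/(24·100000) = 34/1875 m
Load 3 — point force P=18 kN at a=3/2 m (b=L-a=9/2):
  y_3 = -Pa²(3x-a)/(6EI)  [x>a] = -18·(3/2)²·(3·4-(3/2))/(6·100000) = -567/800000 m
Superposition: y = Σ y_i = 38939/2400000 m ≈ 0.016225 m

y(4) = 38939/2400000 m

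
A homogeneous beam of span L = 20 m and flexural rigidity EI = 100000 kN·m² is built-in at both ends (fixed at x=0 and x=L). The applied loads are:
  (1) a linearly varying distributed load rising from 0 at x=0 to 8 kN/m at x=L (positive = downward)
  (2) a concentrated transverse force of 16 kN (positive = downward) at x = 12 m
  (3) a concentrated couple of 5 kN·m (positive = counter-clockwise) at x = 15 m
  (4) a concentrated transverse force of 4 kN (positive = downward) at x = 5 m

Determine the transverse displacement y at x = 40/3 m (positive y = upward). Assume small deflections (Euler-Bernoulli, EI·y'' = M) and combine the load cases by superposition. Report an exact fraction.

y(40/3) = -363937/18225000 m

Load 1 — triangular load w₀=8 kN/m (0→w₀ over full span):
  y_1 = -w₀x²(L-x)²(x+2L)/(120LEI) = -8·(40/3)²·(20-(40/3))²·((40/3)+2·20)/(120·20·100000) = -256/18225 m
Load 2 — point force P=16 kN at a=12 m (b=L-a=8):
  y_2 = -Pa²(L-x)²(3bL-(3b+a)(L-x))/(6L³EI)  [x>a] = -16·12²·(20-(40/3))²·(3·8·20-(3·8+12)·(20-(40/3)))/(6·20³·100000) = -16/3125 m
Load 3 — applied couple M₀=5 kN·m at a=15 m (b=L-a=5):
  y_3 = (R_Ax³/6 - M_Ax²/2)/EI  [x≤a] with R_A=9/32, M_A=25/16 = ((9/32)·(40/3)³/6 - (25/16)·(40/3)²/2)/100000 = -1/3600 m
Load 4 — point force P=4 kN at a=5 m (b=L-a=15):
  y_4 = -Pa²(L-x)²(3bL-(3b+a)(L-x))/(6L³EI)  [x>a] = -4·5²·(20-(40/3))²·(3·15·20-(3·15+5)·(20-(40/3)))/(6·20³·100000) = -17/32400 m
Superposition: y = Σ y_i = -363937/18225000 m ≈ -0.019969 m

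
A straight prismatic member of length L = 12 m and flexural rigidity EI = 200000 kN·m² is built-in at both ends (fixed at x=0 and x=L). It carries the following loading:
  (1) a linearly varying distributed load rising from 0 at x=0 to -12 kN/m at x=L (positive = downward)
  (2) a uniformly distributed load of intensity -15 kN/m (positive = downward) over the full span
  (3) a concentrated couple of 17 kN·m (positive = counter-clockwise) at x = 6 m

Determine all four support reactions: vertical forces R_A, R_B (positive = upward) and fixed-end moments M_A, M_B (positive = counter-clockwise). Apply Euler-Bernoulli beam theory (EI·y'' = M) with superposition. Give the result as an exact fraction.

Load 1 — triangular load w₀=-12 kN/m (0→w₀ over full span):
  R_A = 3w₀L/20 = 3·(-12)·12/20 = -108/5 kN
  M_A = w₀L²/30 = (-12)·12²/30 = -288/5 kN·m
  R_B = 7w₀L/20 = 7·(-12)·12/20 = -252/5 kN
  M_B = -w₀L²/20 = -(-12)·12²/20 = 432/5 kN·m
Load 2 — uniform load w=-15 kN/m over full span:
  R_A = wL/2 = (-15)·12/2 = -90 kN
  M_A = wL²/12 = (-15)·12²/12 = -180 kN·m
  R_B = wL/2 = (-15)·12/2 = -90 kN
  M_B = -wL²/12 = -(-15)·12²/12 = 180 kN·m
Load 3 — applied couple M₀=17 kN·m at a=6 m (b=L-a=6):
  R_A = 6M₀ab/L³ = 6·17·6·6/12³ = 17/8 kN
  M_A = M₀b(2a-b)/L² = 17·6·(2·6-6)/12² = 17/4 kN·m
  R_B = -6M₀ab/L³ = -6·17·6·6/12³ = -17/8 kN
  M_B = M₀a(2b-a)/L² = 17·6·(2·6-6)/12² = 17/4 kN·m
Superposition: R_A = -4379/40 kN, M_A = -4667/20 kN·m, R_B = -5701/40 kN, M_B = 5413/20 kN·m

R_A = -4379/40 kN, M_A = -4667/20 kN·m, R_B = -5701/40 kN, M_B = 5413/20 kN·m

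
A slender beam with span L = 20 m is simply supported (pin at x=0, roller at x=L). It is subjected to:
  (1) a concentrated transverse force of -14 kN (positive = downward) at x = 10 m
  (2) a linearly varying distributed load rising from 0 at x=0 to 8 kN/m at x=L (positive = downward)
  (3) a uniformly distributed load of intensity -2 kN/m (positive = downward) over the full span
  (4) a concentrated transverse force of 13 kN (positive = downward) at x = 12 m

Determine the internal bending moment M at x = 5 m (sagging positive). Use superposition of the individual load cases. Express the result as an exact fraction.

M(5) = 41 kN·m

Load 1 — point force P=-14 kN at a=10 m (b=L-a=10):
  M_1 = Pbx/L  [x≤a] = (-14)·10·5/20 = -35 kN·m
Load 2 — triangular load w₀=8 kN/m (0→w₀ over full span):
  M_2 = w₀Lx/6 - w₀x³/(6L) = 8·20·5/6 - 8·5³/(6·20) = 125 kN·m
Load 3 — uniform load w=-2 kN/m over full span:
  M_3 = wx(L-x)/2 = (-2)·5·(20-5)/2 = -75 kN·m
Load 4 — point force P=13 kN at a=12 m (b=L-a=8):
  M_4 = Pbx/L  [x≤a] = 13·8·5/20 = 26 kN·m
Superposition: M = Σ M_i = 41 kN·m ≈ 41.000000 kN·m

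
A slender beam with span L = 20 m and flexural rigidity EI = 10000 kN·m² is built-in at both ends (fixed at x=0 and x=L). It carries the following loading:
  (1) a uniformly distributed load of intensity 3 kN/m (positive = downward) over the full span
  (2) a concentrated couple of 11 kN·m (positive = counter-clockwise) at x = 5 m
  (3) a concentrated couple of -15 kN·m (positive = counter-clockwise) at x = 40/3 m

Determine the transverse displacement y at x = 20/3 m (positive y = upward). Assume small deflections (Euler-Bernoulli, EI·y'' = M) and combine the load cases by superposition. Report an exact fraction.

y(20/3) = -467/5400 m

Load 1 — uniform load w=3 kN/m over full span:
  y_1 = -wx²(L-x)²/(24EI) = -3·(20/3)²·(20-(20/3))²/(24·10000) = -8/81 m
Load 2 — applied couple M₀=11 kN·m at a=5 m (b=L-a=15):
  y_2 = (R_Ax³/6 - M_Ax²/2 - M₀(x-a)²/2)/EI  [x>a] with R_A=99/160, M_A=-33/16 = ((99/160)·(20/3)³/6 - (-33/16)·(20/3)²/2 - 11·((20/3)-5)²/2)/10000 = 11/1800 m
Load 3 — applied couple M₀=-15 kN·m at a=40/3 m (b=L-a=20/3):
  y_3 = (R_Ax³/6 - M_Ax²/2)/EI  [x≤a] with R_A=-1, M_A=-5 = ((-1)·(20/3)³/6 - (-5)·(20/3)²/2)/10000 = 1/162 m
Superposition: y = Σ y_i = -467/5400 m ≈ -0.086481 m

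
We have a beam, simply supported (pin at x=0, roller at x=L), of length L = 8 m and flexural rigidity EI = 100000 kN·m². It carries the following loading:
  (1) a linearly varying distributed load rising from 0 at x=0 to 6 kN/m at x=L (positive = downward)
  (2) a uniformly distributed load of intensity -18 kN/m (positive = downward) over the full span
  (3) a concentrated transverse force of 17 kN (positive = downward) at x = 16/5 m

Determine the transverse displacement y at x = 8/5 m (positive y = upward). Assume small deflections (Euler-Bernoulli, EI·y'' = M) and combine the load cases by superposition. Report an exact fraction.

Load 1 — triangular load w₀=6 kN/m (0→w₀ over full span):
  y_1 = -w₀x(7L⁴-10L²x²+3x⁴)/(360LEI) = -6·(8/5)·(7·8⁴-10·8²·(8/5)²+3·(8/5)⁴)/(360·8·100000) = -44032/48828125 m
Load 2 — uniform load w=-18 kN/m over full span:
  y_2 = -wx(L³-2Lx²+x³)/(24EI) = -(-18)·(8/5)·(8³-2·8·(8/5)²+(8/5)³)/(24·100000) = 11136/1953125 m
Load 3 — point force P=17 kN at a=16/5 m (b=L-a=24/5):
  y_3 = -Pbx(L²-b²-x²)/(6LEI)  [x≤a] = -17·(24/5)·(8/5)·(8²-(24/5)²-(8/5)²)/(6·8·100000) = -408/390625 m
Superposition: y = Σ y_i = 183368/48828125 m ≈ 0.003755 m

y(8/5) = 183368/48828125 m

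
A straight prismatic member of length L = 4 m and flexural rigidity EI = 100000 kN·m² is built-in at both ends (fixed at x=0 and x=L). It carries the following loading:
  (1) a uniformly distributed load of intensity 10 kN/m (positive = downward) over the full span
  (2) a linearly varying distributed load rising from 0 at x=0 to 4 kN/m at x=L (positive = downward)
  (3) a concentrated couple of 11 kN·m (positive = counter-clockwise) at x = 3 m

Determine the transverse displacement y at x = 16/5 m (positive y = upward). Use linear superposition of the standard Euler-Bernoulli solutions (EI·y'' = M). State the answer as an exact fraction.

y(16/5) = -133323/3125000000 m

Load 1 — uniform load w=10 kN/m over full span:
  y_1 = -wx²(L-x)²/(24EI) = -10·(16/5)²·(4-(16/5))²/(24·100000) = -32/1171875 m
Load 2 — triangular load w₀=4 kN/m (0→w₀ over full span):
  y_2 = -w₀x²(L-x)²(x+2L)/(120LEI) = -4·(16/5)²·(4-(16/5))²·((16/5)+2·4)/(120·4·100000) = -896/146484375 m
Load 3 — applied couple M₀=11 kN·m at a=3 m (b=L-a=1):
  y_3 = (R_Ax³/6 - M_Ax²/2 - M₀(x-a)²/2)/EI  [x>a] with R_A=99/32, M_A=55/16 = ((99/32)·(16/5)³/6 - (55/16)·(16/5)²/2 - 11·((16/5)-3)²/2)/100000 = -231/25000000 m
Superposition: y = Σ y_i = -133323/3125000000 m ≈ -0.000043 m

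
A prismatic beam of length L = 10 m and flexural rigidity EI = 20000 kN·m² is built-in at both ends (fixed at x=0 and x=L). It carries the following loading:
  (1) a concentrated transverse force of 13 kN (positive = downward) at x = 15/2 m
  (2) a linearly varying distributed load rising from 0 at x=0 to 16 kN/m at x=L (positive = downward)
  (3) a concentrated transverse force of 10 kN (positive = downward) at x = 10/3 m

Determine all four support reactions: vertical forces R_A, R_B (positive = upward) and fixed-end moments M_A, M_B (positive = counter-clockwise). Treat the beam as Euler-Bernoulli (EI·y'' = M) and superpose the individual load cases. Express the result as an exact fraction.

Load 1 — point force P=13 kN at a=15/2 m (b=L-a=5/2):
  R_A = Pb²(3a+b)/L³ = 13·(5/2)²·(3·(15/2)+(5/2))/10³ = 65/32 kN
  M_A = Pab²/L² = 13·(15/2)·(5/2)²/10² = 195/32 kN·m
  R_B = Pa²(a+3b)/L³ = 13·(15/2)²·((15/2)+3·(5/2))/10³ = 351/32 kN
  M_B = -Pa²b/L² = -13·(15/2)²·(5/2)/10² = -585/32 kN·m
Load 2 — triangular load w₀=16 kN/m (0→w₀ over full span):
  R_A = 3w₀L/20 = 3·16·10/20 = 24 kN
  M_A = w₀L²/30 = 16·10²/30 = 160/3 kN·m
  R_B = 7w₀L/20 = 7·16·10/20 = 56 kN
  M_B = -w₀L²/20 = -16·10²/20 = -80 kN·m
Load 3 — point force P=10 kN at a=10/3 m (b=L-a=20/3):
  R_A = Pb²(3a+b)/L³ = 10·(20/3)²·(3·(10/3)+(20/3))/10³ = 200/27 kN
  M_A = Pab²/L² = 10·(10/3)·(20/3)²/10² = 400/27 kN·m
  R_B = Pa²(a+3b)/L³ = 10·(10/3)²·((10/3)+3·(20/3))/10³ = 70/27 kN
  M_B = -Pa²b/L² = -10·(10/3)²·(20/3)/10² = -200/27 kN·m
Superposition: R_A = 28891/864 kN, M_A = 64145/864 kN·m, R_B = 60101/864 kN, M_B = -91315/864 kN·m

R_A = 28891/864 kN, M_A = 64145/864 kN·m, R_B = 60101/864 kN, M_B = -91315/864 kN·m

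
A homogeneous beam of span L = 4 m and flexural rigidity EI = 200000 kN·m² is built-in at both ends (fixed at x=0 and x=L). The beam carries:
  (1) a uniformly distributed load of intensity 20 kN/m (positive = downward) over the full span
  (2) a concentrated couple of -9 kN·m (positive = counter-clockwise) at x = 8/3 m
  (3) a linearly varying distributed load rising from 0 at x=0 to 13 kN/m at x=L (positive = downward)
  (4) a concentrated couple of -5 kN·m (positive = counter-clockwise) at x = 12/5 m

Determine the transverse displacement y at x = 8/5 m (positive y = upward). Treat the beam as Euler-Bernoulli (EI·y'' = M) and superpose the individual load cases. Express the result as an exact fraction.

y(8/5) = -6597/97656250 m

Load 1 — uniform load w=20 kN/m over full span:
  y_1 = -wx²(L-x)²/(24EI) = -20·(8/5)²·(4-(8/5))²/(24·200000) = -24/390625 m
Load 2 — applied couple M₀=-9 kN·m at a=8/3 m (b=L-a=4/3):
  y_2 = (R_Ax³/6 - M_Ax²/2)/EI  [x≤a] with R_A=-3, M_A=-3 = ((-3)·(8/5)³/6 - (-3)·(8/5)²/2)/200000 = 7/781250 m
Load 3 — triangular load w₀=13 kN/m (0→w₀ over full span):
  y_3 = -w₀x²(L-x)²(x+2L)/(120LEI) = -13·(8/5)²·(4-(8/5))²·((8/5)+2·4)/(120·4·200000) = -936/48828125 m
Load 4 — applied couple M₀=-5 kN·m at a=12/5 m (b=L-a=8/5):
  y_4 = (R_Ax³/6 - M_Ax²/2)/EI  [x≤a] with R_A=-9/5, M_A=-8/5 = ((-9/5)·(8/5)³/6 - (-8/5)·(8/5)²/2)/200000 = 8/1953125 m
Superposition: y = Σ y_i = -6597/97656250 m ≈ -0.000068 m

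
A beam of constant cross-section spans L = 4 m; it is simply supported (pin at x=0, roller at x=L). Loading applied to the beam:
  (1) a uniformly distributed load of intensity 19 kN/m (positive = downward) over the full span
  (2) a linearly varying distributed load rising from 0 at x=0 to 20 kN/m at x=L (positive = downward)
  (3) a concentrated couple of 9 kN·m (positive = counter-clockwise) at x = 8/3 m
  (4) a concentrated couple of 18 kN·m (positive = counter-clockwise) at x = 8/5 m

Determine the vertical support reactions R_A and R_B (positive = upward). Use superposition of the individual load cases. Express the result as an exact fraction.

R_A = 697/12 kN, R_B = 695/12 kN

Load 1 — uniform load w=19 kN/m over full span:
  R_A = wL/2 = 19·4/2 = 38 kN
  R_B = wL/2 = 19·4/2 = 38 kN
Load 2 — triangular load w₀=20 kN/m (0→w₀ over full span):
  R_A = w₀L/6 = 20·4/6 = 40/3 kN
  R_B = w₀L/3 = 20·4/3 = 80/3 kN
Load 3 — applied couple M₀=9 kN·m at a=8/3 m (b=L-a=4/3):
  R_A = M₀/L = 9/4 kN
  R_B = -M₀/L = -9/4 kN
Load 4 — applied couple M₀=18 kN·m at a=8/5 m (b=L-a=12/5):
  R_A = M₀/L = 18/4 = 9/2 kN
  R_B = -M₀/L = -18/4 = -9/2 kN
Superposition: R_A = 697/12 kN, R_B = 695/12 kN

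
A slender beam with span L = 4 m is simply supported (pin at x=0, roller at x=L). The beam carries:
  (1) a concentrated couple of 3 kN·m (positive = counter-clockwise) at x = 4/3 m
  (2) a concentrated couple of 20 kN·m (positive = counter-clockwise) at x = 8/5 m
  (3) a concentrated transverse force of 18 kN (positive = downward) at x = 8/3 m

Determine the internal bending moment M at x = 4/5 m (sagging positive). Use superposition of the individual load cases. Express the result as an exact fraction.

Load 1 — applied couple M₀=3 kN·m at a=4/3 m (b=L-a=8/3):
  M_1 = M₀x/L  [x≤a] = 3·(4/5)/4 = 3/5 kN·m
Load 2 — applied couple M₀=20 kN·m at a=8/5 m (b=L-a=12/5):
  M_2 = M₀x/L  [x≤a] = 20·(4/5)/4 = 4 kN·m
Load 3 — point force P=18 kN at a=8/3 m (b=L-a=4/3):
  M_3 = Pbx/L  [x≤a] = 18·(4/3)·(4/5)/4 = 24/5 kN·m
Superposition: M = Σ M_i = 47/5 kN·m ≈ 9.400000 kN·m

M(4/5) = 47/5 kN·m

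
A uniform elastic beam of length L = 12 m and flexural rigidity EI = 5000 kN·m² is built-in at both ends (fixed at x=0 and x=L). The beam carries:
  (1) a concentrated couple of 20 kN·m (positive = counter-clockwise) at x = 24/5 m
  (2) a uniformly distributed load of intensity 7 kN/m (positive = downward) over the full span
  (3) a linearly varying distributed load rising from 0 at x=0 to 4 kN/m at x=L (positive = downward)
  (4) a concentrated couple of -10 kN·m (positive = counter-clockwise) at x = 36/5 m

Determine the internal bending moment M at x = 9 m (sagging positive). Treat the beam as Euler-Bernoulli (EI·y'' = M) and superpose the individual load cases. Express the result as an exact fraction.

M(9) = 86/5 kN·m

Load 1 — applied couple M₀=20 kN·m at a=24/5 m (b=L-a=36/5):
  M_1 = R_Ax - M_A - M₀  [x>a] with R_A=12/5, M_A=12/5 = (12/5)·9 - (12/5) - 20 = -4/5 kN·m
Load 2 — uniform load w=7 kN/m over full span:
  M_2 = wLx/2 - wL²/12 - wx²/2 = 7·12·9/2 - 7·12²/12 - 7·9²/2 = 21/2 kN·m
Load 3 — triangular load w₀=4 kN/m (0→w₀ over full span):
  M_3 = 3w₀Lx/20 - w₀L²/30 - w₀x³/(6L) = 3·4·12·9/20 - 4·12²/30 - 4·9³/(6·12) = 51/10 kN·m
Load 4 — applied couple M₀=-10 kN·m at a=36/5 m (b=L-a=24/5):
  M_4 = R_Ax - M_A - M₀  [x>a] with R_A=-6/5, M_A=-16/5 = (-6/5)·9 - (-16/5) - (-10) = 12/5 kN·m
Superposition: M = Σ M_i = 86/5 kN·m ≈ 17.200000 kN·m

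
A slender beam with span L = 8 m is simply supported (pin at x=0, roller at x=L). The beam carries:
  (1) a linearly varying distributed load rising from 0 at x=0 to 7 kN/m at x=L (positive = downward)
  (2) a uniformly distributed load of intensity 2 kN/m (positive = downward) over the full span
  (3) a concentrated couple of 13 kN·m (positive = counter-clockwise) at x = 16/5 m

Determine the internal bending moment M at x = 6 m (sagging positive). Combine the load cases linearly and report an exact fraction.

M(6) = 133/4 kN·m

Load 1 — triangular load w₀=7 kN/m (0→w₀ over full span):
  M_1 = w₀Lx/6 - w₀x³/(6L) = 7·8·6/6 - 7·6³/(6·8) = 49/2 kN·m
Load 2 — uniform load w=2 kN/m over full span:
  M_2 = wx(L-x)/2 = 2·6·(8-6)/2 = 12 kN·m
Load 3 — applied couple M₀=13 kN·m at a=16/5 m (b=L-a=24/5):
  M_3 = M₀x/L - M₀  [x>a] = 13·6/8 - 13 = -13/4 kN·m
Superposition: M = Σ M_i = 133/4 kN·m ≈ 33.250000 kN·m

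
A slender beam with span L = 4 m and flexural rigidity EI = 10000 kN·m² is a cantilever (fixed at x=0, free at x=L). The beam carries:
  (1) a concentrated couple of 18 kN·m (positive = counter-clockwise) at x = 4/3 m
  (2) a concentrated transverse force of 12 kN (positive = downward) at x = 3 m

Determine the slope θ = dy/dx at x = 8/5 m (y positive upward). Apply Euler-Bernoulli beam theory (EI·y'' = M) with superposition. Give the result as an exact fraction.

Load 1 — applied couple M₀=18 kN·m at a=4/3 m (b=L-a=8/3):
  θ_1 = M₀a/EI  [x>a] = 18·(4/3)/10000 = 3/1250 rad
Load 2 — point force P=12 kN at a=3 m (b=L-a=1):
  θ_2 = -Px(2a-x)/(2EI)  [x≤a] = -12·(8/5)·(2·3-(8/5))/(2·10000) = -66/15625 rad
Superposition: θ = Σ θ_i = -57/31250 rad ≈ -0.001824 rad

θ(8/5) = -57/31250 rad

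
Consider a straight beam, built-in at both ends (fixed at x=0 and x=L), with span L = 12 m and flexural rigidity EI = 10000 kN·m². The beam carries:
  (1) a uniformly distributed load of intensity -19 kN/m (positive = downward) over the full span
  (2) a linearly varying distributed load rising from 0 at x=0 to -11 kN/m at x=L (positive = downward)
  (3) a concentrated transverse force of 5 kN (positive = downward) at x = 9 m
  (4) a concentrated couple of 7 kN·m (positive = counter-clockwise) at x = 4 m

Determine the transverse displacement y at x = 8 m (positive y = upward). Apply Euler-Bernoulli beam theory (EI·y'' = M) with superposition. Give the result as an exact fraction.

Load 1 — uniform load w=-19 kN/m over full span:
  y_1 = -wx²(L-x)²/(24EI) = -(-19)·8²·(12-8)²/(24·10000) = 152/1875 m
Load 2 — triangular load w₀=-11 kN/m (0→w₀ over full span):
  y_2 = -w₀x²(L-x)²(x+2L)/(120LEI) = -(-11)·8²·(12-8)²·(8+2·12)/(120·12·10000) = 704/28125 m
Load 3 — point force P=5 kN at a=9 m (b=L-a=3):
  y_3 = -Pb²x²(3aL-(3a+b)x)/(6L³EI)  [x≤a] = -5·3²·8²·(3·9·12-(3·9+3)·8)/(6·12³·10000) = -7/3000 m
Load 4 — applied couple M₀=7 kN·m at a=4 m (b=L-a=8):
  y_4 = (R_Ax³/6 - M_Ax²/2 - M₀(x-a)²/2)/EI  [x>a] with R_A=7/9, M_A=0 = ((7/9)·8³/6 - 0·8²/2 - 7·(8-4)²/2)/10000 = 7/6750 m
Superposition: y = Σ y_i = 70741/675000 m ≈ 0.104801 m

y(8) = 70741/675000 m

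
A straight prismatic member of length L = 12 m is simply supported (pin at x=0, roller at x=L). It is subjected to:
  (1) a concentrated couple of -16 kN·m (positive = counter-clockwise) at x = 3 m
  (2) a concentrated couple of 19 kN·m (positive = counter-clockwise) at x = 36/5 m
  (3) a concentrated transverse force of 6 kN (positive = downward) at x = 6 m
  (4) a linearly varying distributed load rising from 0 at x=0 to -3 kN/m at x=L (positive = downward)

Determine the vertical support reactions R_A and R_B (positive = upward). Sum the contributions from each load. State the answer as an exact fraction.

R_A = -11/4 kN, R_B = -37/4 kN

Load 1 — applied couple M₀=-16 kN·m at a=3 m (b=L-a=9):
  R_A = M₀/L = (-16)/12 = -4/3 kN
  R_B = -M₀/L = -(-16)/12 = 4/3 kN
Load 2 — applied couple M₀=19 kN·m at a=36/5 m (b=L-a=24/5):
  R_A = M₀/L = 19/12 kN
  R_B = -M₀/L = -19/12 kN
Load 3 — point force P=6 kN at a=6 m (b=L-a=6):
  R_A = Pb/L = 6·6/12 = 3 kN
  R_B = Pa/L = 6·6/12 = 3 kN
Load 4 — triangular load w₀=-3 kN/m (0→w₀ over full span):
  R_A = w₀L/6 = (-3)·12/6 = -6 kN
  R_B = w₀L/3 = (-3)·12/3 = -12 kN
Superposition: R_A = -11/4 kN, R_B = -37/4 kN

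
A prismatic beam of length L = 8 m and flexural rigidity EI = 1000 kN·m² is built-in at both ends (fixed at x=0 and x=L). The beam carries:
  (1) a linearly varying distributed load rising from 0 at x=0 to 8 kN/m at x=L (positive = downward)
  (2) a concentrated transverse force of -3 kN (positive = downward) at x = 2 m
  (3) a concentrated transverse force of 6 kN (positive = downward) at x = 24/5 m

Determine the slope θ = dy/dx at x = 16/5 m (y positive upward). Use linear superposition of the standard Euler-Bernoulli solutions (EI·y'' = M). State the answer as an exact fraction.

θ(16/5) = -5376/390625 rad

Load 1 — triangular load w₀=8 kN/m (0→w₀ over full span):
  θ_1 = -w₀(2x(L-x)(L-2x)(x+2L)+x²(L-x)²)/(120LEI) = -8·(2·(16/5)·(8-(16/5))·(8-2·(16/5))·((16/5)+2·8)+(16/5)²·(8-(16/5))²)/(120·8·1000) = -768/78125 rad
Load 2 — point force P=-3 kN at a=2 m (b=L-a=6):
  θ_2 = Pa²(L-x)(2bL-(3b+a)(L-x))/(2L³EI)  [x>a] = (-3)·2²·(8-(16/5))·(2·6·8-(3·6+2)·(8-(16/5)))/(2·8³·1000) = 0 rad
Load 3 — point force P=6 kN at a=24/5 m (b=L-a=16/5):
  θ_3 = -Pb²x(2aL-(3a+b)x)/(2L³EI)  [x≤a] = -6·(16/5)²·(16/5)·(2·(24/5)·8-(3·(24/5)+(16/5))·(16/5))/(2·8³·1000) = -1536/390625 rad
Superposition: θ = Σ θ_i = -5376/390625 rad ≈ -0.013763 rad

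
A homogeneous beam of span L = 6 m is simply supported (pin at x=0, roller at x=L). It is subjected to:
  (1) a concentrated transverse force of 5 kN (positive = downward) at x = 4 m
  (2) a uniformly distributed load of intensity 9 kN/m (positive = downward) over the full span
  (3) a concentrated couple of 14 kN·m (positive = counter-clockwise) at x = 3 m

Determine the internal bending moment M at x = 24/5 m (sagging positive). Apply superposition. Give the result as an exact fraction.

M(24/5) = 678/25 kN·m

Load 1 — point force P=5 kN at a=4 m (b=L-a=2):
  M_1 = Pa(L-x)/L  [x>a] = 5·4·(6-(24/5))/6 = 4 kN·m
Load 2 — uniform load w=9 kN/m over full span:
  M_2 = wx(L-x)/2 = 9·(24/5)·(6-(24/5))/2 = 648/25 kN·m
Load 3 — applied couple M₀=14 kN·m at a=3 m (b=L-a=3):
  M_3 = M₀x/L - M₀  [x>a] = 14·(24/5)/6 - 14 = -14/5 kN·m
Superposition: M = Σ M_i = 678/25 kN·m ≈ 27.120000 kN·m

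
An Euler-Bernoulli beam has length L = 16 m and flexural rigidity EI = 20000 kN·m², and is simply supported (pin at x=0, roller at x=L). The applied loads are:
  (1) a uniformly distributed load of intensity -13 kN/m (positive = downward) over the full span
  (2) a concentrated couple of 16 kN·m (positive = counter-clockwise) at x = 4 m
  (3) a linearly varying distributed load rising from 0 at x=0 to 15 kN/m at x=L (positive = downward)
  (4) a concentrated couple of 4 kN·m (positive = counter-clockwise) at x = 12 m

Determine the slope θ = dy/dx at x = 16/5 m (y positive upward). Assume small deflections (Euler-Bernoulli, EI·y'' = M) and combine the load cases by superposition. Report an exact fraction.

Load 1 — uniform load w=-13 kN/m over full span:
  θ_1 = -w(L³-6Lx²+4x³)/(24EI) = -(-13)·(16³-6·16·(16/5)²+4·(16/5)³)/(24·20000) = 6864/78125 rad
Load 2 — applied couple M₀=16 kN·m at a=4 m (b=L-a=12):
  θ_2 = (M₀x²/(2L)+C₁)/EI  [x≤a] with C₁=M₀(3b²-L²)/(6L)=88/3 = (16·(16/5)²/(2·16)+(88/3))/20000 = 323/187500 rad
Load 3 — triangular load w₀=15 kN/m (0→w₀ over full span):
  θ_3 = -w₀(7L⁴-30L²x²+15x⁴)/(360LEI) = -15·(7·16⁴-30·16²·(16/5)²+15·(16/5)⁴)/(360·16·20000) = -11648/234375 rad
Load 4 — applied couple M₀=4 kN·m at a=12 m (b=L-a=4):
  θ_4 = (M₀x²/(2L)+C₁)/EI  [x≤a] with C₁=M₀(3b²-L²)/(6L)=-26/3 = (4·(16/5)²/(2·16)+(-26/3))/20000 = -277/750000 rad
Superposition: θ = Σ θ_i = 49393/1250000 rad ≈ 0.039514 rad

θ(16/5) = 49393/1250000 rad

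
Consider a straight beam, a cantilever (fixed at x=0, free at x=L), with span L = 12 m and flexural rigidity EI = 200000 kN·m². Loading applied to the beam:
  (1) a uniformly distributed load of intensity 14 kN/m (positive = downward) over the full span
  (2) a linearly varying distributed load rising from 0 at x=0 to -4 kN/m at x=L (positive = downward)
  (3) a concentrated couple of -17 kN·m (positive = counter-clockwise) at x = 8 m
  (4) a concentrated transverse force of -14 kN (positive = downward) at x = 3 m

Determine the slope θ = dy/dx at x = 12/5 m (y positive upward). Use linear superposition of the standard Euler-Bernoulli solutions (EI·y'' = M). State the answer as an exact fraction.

Load 1 — uniform load w=14 kN/m over full span:
  θ_1 = -wx(x²-3Lx+3L²)/(6EI) = -14·(12/5)·((12/5)²-3·12·(12/5)+3·12²)/(6·200000) = -3843/390625 rad
Load 2 — triangular load w₀=-4 kN/m (0→w₀ over full span):
  θ_2 = (w₀Lx²/4-w₀L²x/3-w₀x⁴/(24L))/EI = ((-4)·12·(12/5)²/4-(-4)·12²·(12/5)/3-(-4)·(12/5)⁴/(24·12))/200000 = 7659/3906250 rad
Load 3 — applied couple M₀=-17 kN·m at a=8 m (b=L-a=4):
  θ_3 = M₀x/EI  [x≤a] = (-17)·(12/5)/200000 = -51/250000 rad
Load 4 — point force P=-14 kN at a=3 m (b=L-a=9):
  θ_4 = -Px(2a-x)/(2EI)  [x≤a] = -(-14)·(12/5)·(2·3-(12/5))/(2·200000) = 189/625000 rad
Superposition: θ = Σ θ_i = -243093/31250000 rad ≈ -0.007779 rad

θ(12/5) = -243093/31250000 rad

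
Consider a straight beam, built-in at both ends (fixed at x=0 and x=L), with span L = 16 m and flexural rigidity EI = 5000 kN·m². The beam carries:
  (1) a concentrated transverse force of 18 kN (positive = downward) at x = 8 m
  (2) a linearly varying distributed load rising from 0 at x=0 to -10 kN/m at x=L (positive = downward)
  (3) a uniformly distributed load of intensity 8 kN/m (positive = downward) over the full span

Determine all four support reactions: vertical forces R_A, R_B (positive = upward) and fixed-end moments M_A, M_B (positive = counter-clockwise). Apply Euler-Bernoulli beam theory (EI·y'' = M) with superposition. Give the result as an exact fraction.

Load 1 — point force P=18 kN at a=8 m (b=L-a=8):
  R_A = Pb²(3a+b)/L³ = 18·8²·(3·8+8)/16³ = 9 kN
  M_A = Pab²/L² = 18·8·8²/16² = 36 kN·m
  R_B = Pa²(a+3b)/L³ = 18·8²·(8+3·8)/16³ = 9 kN
  M_B = -Pa²b/L² = -18·8²·8/16² = -36 kN·m
Load 2 — triangular load w₀=-10 kN/m (0→w₀ over full span):
  R_A = 3w₀L/20 = 3·(-10)·16/20 = -24 kN
  M_A = w₀L²/30 = (-10)·16²/30 = -256/3 kN·m
  R_B = 7w₀L/20 = 7·(-10)·16/20 = -56 kN
  M_B = -w₀L²/20 = -(-10)·16²/20 = 128 kN·m
Load 3 — uniform load w=8 kN/m over full span:
  R_A = wL/2 = 8·16/2 = 64 kN
  M_A = wL²/12 = 8·16²/12 = 512/3 kN·m
  R_B = wL/2 = 8·16/2 = 64 kN
  M_B = -wL²/12 = -8·16²/12 = -512/3 kN·m
Superposition: R_A = 49 kN, M_A = 364/3 kN·m, R_B = 17 kN, M_B = -236/3 kN·m

R_A = 49 kN, M_A = 364/3 kN·m, R_B = 17 kN, M_B = -236/3 kN·m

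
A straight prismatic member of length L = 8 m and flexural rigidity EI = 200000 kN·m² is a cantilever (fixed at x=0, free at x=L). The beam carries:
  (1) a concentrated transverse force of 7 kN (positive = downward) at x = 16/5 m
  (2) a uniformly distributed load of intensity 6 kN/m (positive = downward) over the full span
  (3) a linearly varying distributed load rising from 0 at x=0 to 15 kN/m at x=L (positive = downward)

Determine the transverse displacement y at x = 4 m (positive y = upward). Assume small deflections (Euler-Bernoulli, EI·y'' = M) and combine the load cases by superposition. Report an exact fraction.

Load 1 — point force P=7 kN at a=16/5 m (b=L-a=24/5):
  y_1 = -Pa²(3x-a)/(6EI)  [x>a] = -7·(16/5)²·(3·4-(16/5))/(6·200000) = -616/1171875 m
Load 2 — uniform load w=6 kN/m over full span:
  y_2 = -wx²(x²-4Lx+6L²)/(24EI) = -6·4²·(4²-4·8·4+6·8²)/(24·200000) = -17/3125 m
Load 3 — triangular load w₀=15 kN/m (0→w₀ over full span):
  y_3 = (w₀Lx³/12-w₀L²x²/6-w₀x⁵/(120L))/EI = (15·8·4³/12-15·8²·4²/6-15·4⁵/(120·8))/200000 = -121/12500 m
Superposition: y = Σ y_i = -73339/4687500 m ≈ -0.015646 m

y(4) = -73339/4687500 m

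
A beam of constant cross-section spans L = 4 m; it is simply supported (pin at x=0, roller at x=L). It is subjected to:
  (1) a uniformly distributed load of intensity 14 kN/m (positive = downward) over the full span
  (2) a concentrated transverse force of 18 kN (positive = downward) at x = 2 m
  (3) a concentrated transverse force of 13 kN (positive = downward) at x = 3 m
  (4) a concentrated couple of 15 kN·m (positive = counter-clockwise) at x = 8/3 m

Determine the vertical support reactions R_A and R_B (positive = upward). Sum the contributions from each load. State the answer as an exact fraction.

Load 1 — uniform load w=14 kN/m over full span:
  R_A = wL/2 = 14·4/2 = 28 kN
  R_B = wL/2 = 14·4/2 = 28 kN
Load 2 — point force P=18 kN at a=2 m (b=L-a=2):
  R_A = Pb/L = 18·2/4 = 9 kN
  R_B = Pa/L = 18·2/4 = 9 kN
Load 3 — point force P=13 kN at a=3 m (b=L-a=1):
  R_A = Pb/L = 13·1/4 = 13/4 kN
  R_B = Pa/L = 13·3/4 = 39/4 kN
Load 4 — applied couple M₀=15 kN·m at a=8/3 m (b=L-a=4/3):
  R_A = M₀/L = 15/4 kN
  R_B = -M₀/L = -15/4 kN
Superposition: R_A = 44 kN, R_B = 43 kN

R_A = 44 kN, R_B = 43 kN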